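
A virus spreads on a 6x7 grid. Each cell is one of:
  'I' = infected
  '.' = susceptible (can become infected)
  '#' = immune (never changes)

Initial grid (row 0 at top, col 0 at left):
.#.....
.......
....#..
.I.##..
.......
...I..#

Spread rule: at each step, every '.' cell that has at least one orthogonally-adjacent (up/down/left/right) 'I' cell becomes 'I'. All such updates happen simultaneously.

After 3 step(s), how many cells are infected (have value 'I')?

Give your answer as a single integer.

Answer: 22

Derivation:
Step 0 (initial): 2 infected
Step 1: +7 new -> 9 infected
Step 2: +8 new -> 17 infected
Step 3: +5 new -> 22 infected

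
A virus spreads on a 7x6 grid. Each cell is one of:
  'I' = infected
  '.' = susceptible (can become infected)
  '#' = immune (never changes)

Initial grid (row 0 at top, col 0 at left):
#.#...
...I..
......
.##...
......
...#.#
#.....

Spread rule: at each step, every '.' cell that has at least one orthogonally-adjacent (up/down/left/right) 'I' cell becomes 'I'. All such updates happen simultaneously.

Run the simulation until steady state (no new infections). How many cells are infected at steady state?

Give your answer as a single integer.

Answer: 35

Derivation:
Step 0 (initial): 1 infected
Step 1: +4 new -> 5 infected
Step 2: +6 new -> 11 infected
Step 3: +7 new -> 18 infected
Step 4: +4 new -> 22 infected
Step 5: +5 new -> 27 infected
Step 6: +4 new -> 31 infected
Step 7: +4 new -> 35 infected
Step 8: +0 new -> 35 infected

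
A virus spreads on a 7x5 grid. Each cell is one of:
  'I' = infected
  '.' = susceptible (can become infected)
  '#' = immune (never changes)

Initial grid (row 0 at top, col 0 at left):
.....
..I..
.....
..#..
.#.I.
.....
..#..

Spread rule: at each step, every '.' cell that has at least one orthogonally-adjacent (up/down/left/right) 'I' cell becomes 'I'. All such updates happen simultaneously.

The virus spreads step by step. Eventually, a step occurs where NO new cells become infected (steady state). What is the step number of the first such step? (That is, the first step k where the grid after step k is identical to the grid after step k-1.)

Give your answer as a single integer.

Answer: 6

Derivation:
Step 0 (initial): 2 infected
Step 1: +8 new -> 10 infected
Step 2: +10 new -> 20 infected
Step 3: +7 new -> 27 infected
Step 4: +3 new -> 30 infected
Step 5: +2 new -> 32 infected
Step 6: +0 new -> 32 infected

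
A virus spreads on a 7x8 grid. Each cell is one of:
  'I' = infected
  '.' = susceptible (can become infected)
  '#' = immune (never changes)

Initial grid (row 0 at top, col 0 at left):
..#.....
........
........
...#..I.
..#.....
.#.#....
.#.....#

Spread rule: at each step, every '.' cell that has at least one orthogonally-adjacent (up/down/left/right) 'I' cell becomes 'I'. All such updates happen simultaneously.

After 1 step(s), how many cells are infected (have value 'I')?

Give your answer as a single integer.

Answer: 5

Derivation:
Step 0 (initial): 1 infected
Step 1: +4 new -> 5 infected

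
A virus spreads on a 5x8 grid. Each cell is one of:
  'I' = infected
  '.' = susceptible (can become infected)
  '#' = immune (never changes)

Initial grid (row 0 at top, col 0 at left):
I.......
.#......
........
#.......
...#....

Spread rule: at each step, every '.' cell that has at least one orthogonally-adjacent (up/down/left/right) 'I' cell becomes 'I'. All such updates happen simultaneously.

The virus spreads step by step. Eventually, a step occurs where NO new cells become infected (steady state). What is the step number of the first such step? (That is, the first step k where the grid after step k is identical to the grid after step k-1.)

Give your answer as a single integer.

Answer: 12

Derivation:
Step 0 (initial): 1 infected
Step 1: +2 new -> 3 infected
Step 2: +2 new -> 5 infected
Step 3: +3 new -> 8 infected
Step 4: +4 new -> 12 infected
Step 5: +5 new -> 17 infected
Step 6: +6 new -> 23 infected
Step 7: +4 new -> 27 infected
Step 8: +4 new -> 31 infected
Step 9: +3 new -> 34 infected
Step 10: +2 new -> 36 infected
Step 11: +1 new -> 37 infected
Step 12: +0 new -> 37 infected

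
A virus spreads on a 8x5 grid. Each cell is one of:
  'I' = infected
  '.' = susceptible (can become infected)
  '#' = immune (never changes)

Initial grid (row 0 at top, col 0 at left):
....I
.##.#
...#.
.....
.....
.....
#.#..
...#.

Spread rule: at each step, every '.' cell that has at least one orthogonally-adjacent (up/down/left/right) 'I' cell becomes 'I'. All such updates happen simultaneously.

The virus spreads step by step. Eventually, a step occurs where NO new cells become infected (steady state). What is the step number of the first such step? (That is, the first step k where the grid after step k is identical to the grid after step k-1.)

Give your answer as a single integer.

Step 0 (initial): 1 infected
Step 1: +1 new -> 2 infected
Step 2: +2 new -> 4 infected
Step 3: +1 new -> 5 infected
Step 4: +1 new -> 6 infected
Step 5: +1 new -> 7 infected
Step 6: +1 new -> 8 infected
Step 7: +2 new -> 10 infected
Step 8: +3 new -> 13 infected
Step 9: +3 new -> 16 infected
Step 10: +3 new -> 19 infected
Step 11: +4 new -> 23 infected
Step 12: +4 new -> 27 infected
Step 13: +4 new -> 31 infected
Step 14: +1 new -> 32 infected
Step 15: +1 new -> 33 infected
Step 16: +0 new -> 33 infected

Answer: 16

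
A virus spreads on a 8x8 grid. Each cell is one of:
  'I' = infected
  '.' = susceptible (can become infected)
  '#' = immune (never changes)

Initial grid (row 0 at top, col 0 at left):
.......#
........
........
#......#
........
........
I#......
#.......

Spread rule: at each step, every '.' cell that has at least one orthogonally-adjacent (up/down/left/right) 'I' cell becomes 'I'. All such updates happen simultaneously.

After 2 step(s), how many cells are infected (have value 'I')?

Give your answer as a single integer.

Step 0 (initial): 1 infected
Step 1: +1 new -> 2 infected
Step 2: +2 new -> 4 infected

Answer: 4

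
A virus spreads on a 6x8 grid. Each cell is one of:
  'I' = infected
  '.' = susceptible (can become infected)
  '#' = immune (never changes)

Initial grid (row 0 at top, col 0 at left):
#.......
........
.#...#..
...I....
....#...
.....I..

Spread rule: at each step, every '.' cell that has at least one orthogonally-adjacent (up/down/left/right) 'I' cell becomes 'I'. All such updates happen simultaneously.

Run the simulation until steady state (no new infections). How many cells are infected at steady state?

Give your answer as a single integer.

Step 0 (initial): 2 infected
Step 1: +7 new -> 9 infected
Step 2: +9 new -> 18 infected
Step 3: +8 new -> 26 infected
Step 4: +9 new -> 35 infected
Step 5: +6 new -> 41 infected
Step 6: +2 new -> 43 infected
Step 7: +1 new -> 44 infected
Step 8: +0 new -> 44 infected

Answer: 44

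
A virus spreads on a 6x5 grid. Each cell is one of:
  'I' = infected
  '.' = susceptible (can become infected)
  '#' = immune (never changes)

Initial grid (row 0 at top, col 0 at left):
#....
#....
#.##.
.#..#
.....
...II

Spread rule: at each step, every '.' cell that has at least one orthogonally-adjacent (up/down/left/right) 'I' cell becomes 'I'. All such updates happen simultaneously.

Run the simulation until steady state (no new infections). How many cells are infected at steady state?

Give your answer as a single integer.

Answer: 13

Derivation:
Step 0 (initial): 2 infected
Step 1: +3 new -> 5 infected
Step 2: +3 new -> 8 infected
Step 3: +3 new -> 11 infected
Step 4: +1 new -> 12 infected
Step 5: +1 new -> 13 infected
Step 6: +0 new -> 13 infected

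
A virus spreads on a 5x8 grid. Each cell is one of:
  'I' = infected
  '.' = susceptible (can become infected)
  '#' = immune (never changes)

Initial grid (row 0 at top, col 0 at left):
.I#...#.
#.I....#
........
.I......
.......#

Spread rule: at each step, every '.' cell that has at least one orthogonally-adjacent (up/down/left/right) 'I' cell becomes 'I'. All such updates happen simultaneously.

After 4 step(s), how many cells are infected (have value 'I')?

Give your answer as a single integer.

Step 0 (initial): 3 infected
Step 1: +8 new -> 11 infected
Step 2: +7 new -> 18 infected
Step 3: +5 new -> 23 infected
Step 4: +5 new -> 28 infected

Answer: 28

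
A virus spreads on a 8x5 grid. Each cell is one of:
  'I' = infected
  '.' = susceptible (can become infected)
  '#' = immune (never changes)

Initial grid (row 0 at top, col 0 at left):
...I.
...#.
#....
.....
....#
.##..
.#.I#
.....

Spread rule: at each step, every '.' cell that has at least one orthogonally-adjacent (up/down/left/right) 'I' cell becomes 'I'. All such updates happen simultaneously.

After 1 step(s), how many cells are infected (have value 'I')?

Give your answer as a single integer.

Step 0 (initial): 2 infected
Step 1: +5 new -> 7 infected

Answer: 7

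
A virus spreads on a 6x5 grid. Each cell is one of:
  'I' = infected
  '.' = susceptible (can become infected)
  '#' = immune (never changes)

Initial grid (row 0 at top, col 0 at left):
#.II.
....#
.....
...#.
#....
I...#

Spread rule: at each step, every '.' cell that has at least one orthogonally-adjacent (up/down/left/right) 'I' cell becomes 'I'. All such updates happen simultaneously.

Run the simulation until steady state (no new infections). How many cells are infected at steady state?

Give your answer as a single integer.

Answer: 25

Derivation:
Step 0 (initial): 3 infected
Step 1: +5 new -> 8 infected
Step 2: +5 new -> 13 infected
Step 3: +7 new -> 20 infected
Step 4: +4 new -> 24 infected
Step 5: +1 new -> 25 infected
Step 6: +0 new -> 25 infected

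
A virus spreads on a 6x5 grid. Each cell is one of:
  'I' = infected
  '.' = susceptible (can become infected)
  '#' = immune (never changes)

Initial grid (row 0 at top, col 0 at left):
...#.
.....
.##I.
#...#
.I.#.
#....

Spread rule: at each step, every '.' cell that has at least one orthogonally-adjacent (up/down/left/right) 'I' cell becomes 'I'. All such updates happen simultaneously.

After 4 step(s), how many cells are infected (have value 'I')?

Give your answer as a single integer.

Answer: 20

Derivation:
Step 0 (initial): 2 infected
Step 1: +7 new -> 9 infected
Step 2: +4 new -> 13 infected
Step 3: +4 new -> 17 infected
Step 4: +3 new -> 20 infected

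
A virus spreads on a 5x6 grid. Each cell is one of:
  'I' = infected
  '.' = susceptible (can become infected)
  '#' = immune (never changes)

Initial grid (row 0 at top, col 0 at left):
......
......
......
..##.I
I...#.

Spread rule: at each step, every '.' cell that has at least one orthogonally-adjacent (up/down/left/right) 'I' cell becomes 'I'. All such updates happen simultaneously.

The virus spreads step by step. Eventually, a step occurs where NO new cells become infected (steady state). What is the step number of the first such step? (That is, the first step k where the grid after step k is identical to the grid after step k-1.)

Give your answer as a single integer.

Answer: 7

Derivation:
Step 0 (initial): 2 infected
Step 1: +5 new -> 7 infected
Step 2: +5 new -> 12 infected
Step 3: +6 new -> 18 infected
Step 4: +5 new -> 23 infected
Step 5: +3 new -> 26 infected
Step 6: +1 new -> 27 infected
Step 7: +0 new -> 27 infected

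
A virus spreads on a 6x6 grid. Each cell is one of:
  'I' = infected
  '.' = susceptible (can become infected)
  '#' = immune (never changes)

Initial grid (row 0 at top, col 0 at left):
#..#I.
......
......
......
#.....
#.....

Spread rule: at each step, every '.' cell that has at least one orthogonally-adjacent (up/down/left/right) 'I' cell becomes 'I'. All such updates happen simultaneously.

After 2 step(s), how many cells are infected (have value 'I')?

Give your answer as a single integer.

Answer: 6

Derivation:
Step 0 (initial): 1 infected
Step 1: +2 new -> 3 infected
Step 2: +3 new -> 6 infected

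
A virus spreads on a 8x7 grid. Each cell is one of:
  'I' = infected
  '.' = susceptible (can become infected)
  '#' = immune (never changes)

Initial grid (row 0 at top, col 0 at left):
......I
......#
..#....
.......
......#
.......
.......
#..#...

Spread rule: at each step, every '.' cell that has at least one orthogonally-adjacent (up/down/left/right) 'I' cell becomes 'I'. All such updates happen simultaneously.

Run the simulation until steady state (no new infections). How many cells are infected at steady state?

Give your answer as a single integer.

Answer: 51

Derivation:
Step 0 (initial): 1 infected
Step 1: +1 new -> 2 infected
Step 2: +2 new -> 4 infected
Step 3: +3 new -> 7 infected
Step 4: +5 new -> 12 infected
Step 5: +6 new -> 18 infected
Step 6: +5 new -> 23 infected
Step 7: +7 new -> 30 infected
Step 8: +7 new -> 37 infected
Step 9: +6 new -> 43 infected
Step 10: +3 new -> 46 infected
Step 11: +3 new -> 49 infected
Step 12: +2 new -> 51 infected
Step 13: +0 new -> 51 infected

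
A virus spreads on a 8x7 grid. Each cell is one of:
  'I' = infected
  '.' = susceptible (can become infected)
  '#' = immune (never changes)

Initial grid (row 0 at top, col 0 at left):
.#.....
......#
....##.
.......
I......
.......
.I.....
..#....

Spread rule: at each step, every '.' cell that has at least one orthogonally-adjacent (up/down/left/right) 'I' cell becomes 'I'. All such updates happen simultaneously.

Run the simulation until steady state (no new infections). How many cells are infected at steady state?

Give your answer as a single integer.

Step 0 (initial): 2 infected
Step 1: +7 new -> 9 infected
Step 2: +6 new -> 15 infected
Step 3: +7 new -> 22 infected
Step 4: +8 new -> 30 infected
Step 5: +7 new -> 37 infected
Step 6: +6 new -> 43 infected
Step 7: +3 new -> 46 infected
Step 8: +3 new -> 49 infected
Step 9: +1 new -> 50 infected
Step 10: +1 new -> 51 infected
Step 11: +0 new -> 51 infected

Answer: 51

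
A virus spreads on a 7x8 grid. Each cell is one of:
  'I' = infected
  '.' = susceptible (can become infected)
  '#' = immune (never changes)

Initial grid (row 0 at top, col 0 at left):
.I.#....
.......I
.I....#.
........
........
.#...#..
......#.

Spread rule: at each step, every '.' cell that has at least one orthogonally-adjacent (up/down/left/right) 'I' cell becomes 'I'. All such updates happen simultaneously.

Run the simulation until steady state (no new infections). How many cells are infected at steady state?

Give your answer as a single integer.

Step 0 (initial): 3 infected
Step 1: +9 new -> 12 infected
Step 2: +9 new -> 21 infected
Step 3: +10 new -> 31 infected
Step 4: +8 new -> 39 infected
Step 5: +7 new -> 46 infected
Step 6: +3 new -> 49 infected
Step 7: +1 new -> 50 infected
Step 8: +1 new -> 51 infected
Step 9: +0 new -> 51 infected

Answer: 51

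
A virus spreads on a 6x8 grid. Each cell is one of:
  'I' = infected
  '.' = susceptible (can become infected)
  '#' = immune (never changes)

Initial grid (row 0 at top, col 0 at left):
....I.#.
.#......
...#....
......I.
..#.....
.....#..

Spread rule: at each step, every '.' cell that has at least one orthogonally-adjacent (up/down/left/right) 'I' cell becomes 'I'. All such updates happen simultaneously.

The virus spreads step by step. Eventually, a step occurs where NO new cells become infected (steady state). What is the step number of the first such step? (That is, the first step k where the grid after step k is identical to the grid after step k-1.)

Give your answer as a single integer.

Answer: 9

Derivation:
Step 0 (initial): 2 infected
Step 1: +7 new -> 9 infected
Step 2: +11 new -> 20 infected
Step 3: +6 new -> 26 infected
Step 4: +6 new -> 32 infected
Step 5: +4 new -> 36 infected
Step 6: +4 new -> 40 infected
Step 7: +2 new -> 42 infected
Step 8: +1 new -> 43 infected
Step 9: +0 new -> 43 infected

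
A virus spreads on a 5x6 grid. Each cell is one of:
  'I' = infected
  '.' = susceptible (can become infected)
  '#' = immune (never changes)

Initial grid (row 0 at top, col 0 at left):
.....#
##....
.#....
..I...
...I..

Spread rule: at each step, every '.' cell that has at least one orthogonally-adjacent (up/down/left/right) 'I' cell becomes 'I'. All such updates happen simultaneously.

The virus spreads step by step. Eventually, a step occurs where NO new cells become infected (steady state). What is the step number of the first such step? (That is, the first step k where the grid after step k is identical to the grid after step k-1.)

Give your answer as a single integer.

Answer: 6

Derivation:
Step 0 (initial): 2 infected
Step 1: +5 new -> 7 infected
Step 2: +6 new -> 13 infected
Step 3: +6 new -> 19 infected
Step 4: +4 new -> 23 infected
Step 5: +3 new -> 26 infected
Step 6: +0 new -> 26 infected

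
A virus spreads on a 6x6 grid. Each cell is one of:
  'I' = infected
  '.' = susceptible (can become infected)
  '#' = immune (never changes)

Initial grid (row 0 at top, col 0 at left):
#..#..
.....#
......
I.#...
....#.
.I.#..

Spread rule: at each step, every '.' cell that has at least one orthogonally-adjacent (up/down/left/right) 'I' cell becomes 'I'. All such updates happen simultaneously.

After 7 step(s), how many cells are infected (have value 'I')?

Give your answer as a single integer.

Step 0 (initial): 2 infected
Step 1: +6 new -> 8 infected
Step 2: +3 new -> 11 infected
Step 3: +3 new -> 14 infected
Step 4: +4 new -> 18 infected
Step 5: +4 new -> 22 infected
Step 6: +3 new -> 25 infected
Step 7: +2 new -> 27 infected

Answer: 27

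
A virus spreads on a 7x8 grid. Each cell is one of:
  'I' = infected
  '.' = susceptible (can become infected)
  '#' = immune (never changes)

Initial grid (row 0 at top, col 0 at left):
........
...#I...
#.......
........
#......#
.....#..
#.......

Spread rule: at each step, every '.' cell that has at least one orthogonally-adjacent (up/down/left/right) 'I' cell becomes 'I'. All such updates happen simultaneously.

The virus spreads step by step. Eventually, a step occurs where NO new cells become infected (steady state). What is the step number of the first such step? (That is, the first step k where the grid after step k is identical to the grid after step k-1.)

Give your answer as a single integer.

Step 0 (initial): 1 infected
Step 1: +3 new -> 4 infected
Step 2: +6 new -> 10 infected
Step 3: +8 new -> 18 infected
Step 4: +10 new -> 28 infected
Step 5: +8 new -> 36 infected
Step 6: +7 new -> 43 infected
Step 7: +4 new -> 47 infected
Step 8: +3 new -> 50 infected
Step 9: +0 new -> 50 infected

Answer: 9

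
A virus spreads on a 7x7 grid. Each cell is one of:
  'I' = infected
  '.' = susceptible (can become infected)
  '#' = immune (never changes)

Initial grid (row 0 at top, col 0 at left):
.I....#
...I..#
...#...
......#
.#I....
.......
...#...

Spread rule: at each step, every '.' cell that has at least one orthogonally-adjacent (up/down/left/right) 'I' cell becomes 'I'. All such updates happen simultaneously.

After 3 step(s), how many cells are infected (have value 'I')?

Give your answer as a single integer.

Answer: 33

Derivation:
Step 0 (initial): 3 infected
Step 1: +9 new -> 12 infected
Step 2: +12 new -> 24 infected
Step 3: +9 new -> 33 infected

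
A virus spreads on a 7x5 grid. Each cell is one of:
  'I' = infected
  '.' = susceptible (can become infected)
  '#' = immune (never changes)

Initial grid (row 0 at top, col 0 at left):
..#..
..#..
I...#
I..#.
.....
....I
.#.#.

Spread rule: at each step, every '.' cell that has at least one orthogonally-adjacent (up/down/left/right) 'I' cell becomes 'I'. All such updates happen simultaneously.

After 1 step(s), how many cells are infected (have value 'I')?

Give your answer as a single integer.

Step 0 (initial): 3 infected
Step 1: +7 new -> 10 infected

Answer: 10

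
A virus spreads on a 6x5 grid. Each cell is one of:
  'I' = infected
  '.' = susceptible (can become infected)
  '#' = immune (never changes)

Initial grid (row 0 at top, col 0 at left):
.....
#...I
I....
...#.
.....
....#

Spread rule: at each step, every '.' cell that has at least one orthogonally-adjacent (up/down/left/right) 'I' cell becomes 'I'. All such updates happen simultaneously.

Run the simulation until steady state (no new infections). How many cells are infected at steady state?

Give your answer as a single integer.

Answer: 27

Derivation:
Step 0 (initial): 2 infected
Step 1: +5 new -> 7 infected
Step 2: +8 new -> 15 infected
Step 3: +6 new -> 21 infected
Step 4: +4 new -> 25 infected
Step 5: +2 new -> 27 infected
Step 6: +0 new -> 27 infected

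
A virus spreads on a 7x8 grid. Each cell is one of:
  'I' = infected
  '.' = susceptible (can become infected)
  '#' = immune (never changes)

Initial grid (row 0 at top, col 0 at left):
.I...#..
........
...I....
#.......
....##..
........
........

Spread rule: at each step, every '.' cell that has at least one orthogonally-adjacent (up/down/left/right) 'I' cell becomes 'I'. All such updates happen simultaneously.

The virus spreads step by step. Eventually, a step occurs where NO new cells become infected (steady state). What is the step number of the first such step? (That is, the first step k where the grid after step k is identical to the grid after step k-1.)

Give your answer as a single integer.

Answer: 9

Derivation:
Step 0 (initial): 2 infected
Step 1: +7 new -> 9 infected
Step 2: +9 new -> 18 infected
Step 3: +8 new -> 26 infected
Step 4: +7 new -> 33 infected
Step 5: +9 new -> 42 infected
Step 6: +6 new -> 48 infected
Step 7: +3 new -> 51 infected
Step 8: +1 new -> 52 infected
Step 9: +0 new -> 52 infected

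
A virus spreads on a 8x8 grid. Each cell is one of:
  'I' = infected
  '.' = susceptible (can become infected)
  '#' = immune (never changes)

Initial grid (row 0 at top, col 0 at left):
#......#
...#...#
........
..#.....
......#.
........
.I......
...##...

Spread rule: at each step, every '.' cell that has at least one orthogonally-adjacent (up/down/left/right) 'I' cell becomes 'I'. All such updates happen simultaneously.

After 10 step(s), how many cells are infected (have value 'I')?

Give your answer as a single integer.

Step 0 (initial): 1 infected
Step 1: +4 new -> 5 infected
Step 2: +6 new -> 11 infected
Step 3: +5 new -> 16 infected
Step 4: +5 new -> 21 infected
Step 5: +8 new -> 29 infected
Step 6: +9 new -> 38 infected
Step 7: +5 new -> 43 infected
Step 8: +5 new -> 48 infected
Step 9: +4 new -> 52 infected
Step 10: +3 new -> 55 infected

Answer: 55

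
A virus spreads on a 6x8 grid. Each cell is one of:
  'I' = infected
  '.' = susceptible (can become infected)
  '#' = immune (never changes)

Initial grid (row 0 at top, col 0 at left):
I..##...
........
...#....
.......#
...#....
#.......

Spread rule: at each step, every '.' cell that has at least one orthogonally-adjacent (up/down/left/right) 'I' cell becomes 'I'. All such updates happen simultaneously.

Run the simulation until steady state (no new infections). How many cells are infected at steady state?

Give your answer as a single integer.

Answer: 42

Derivation:
Step 0 (initial): 1 infected
Step 1: +2 new -> 3 infected
Step 2: +3 new -> 6 infected
Step 3: +3 new -> 9 infected
Step 4: +4 new -> 13 infected
Step 5: +3 new -> 16 infected
Step 6: +5 new -> 21 infected
Step 7: +5 new -> 26 infected
Step 8: +6 new -> 32 infected
Step 9: +5 new -> 37 infected
Step 10: +2 new -> 39 infected
Step 11: +2 new -> 41 infected
Step 12: +1 new -> 42 infected
Step 13: +0 new -> 42 infected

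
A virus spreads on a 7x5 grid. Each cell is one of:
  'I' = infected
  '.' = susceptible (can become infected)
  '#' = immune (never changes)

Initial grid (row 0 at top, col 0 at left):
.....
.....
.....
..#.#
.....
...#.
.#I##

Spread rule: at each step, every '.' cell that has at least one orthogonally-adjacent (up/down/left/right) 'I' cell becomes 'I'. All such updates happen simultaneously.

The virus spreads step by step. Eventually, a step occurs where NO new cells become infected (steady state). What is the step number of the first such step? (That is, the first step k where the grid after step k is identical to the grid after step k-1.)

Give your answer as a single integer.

Answer: 9

Derivation:
Step 0 (initial): 1 infected
Step 1: +1 new -> 2 infected
Step 2: +2 new -> 4 infected
Step 3: +3 new -> 7 infected
Step 4: +5 new -> 12 infected
Step 5: +4 new -> 16 infected
Step 6: +5 new -> 21 infected
Step 7: +5 new -> 26 infected
Step 8: +3 new -> 29 infected
Step 9: +0 new -> 29 infected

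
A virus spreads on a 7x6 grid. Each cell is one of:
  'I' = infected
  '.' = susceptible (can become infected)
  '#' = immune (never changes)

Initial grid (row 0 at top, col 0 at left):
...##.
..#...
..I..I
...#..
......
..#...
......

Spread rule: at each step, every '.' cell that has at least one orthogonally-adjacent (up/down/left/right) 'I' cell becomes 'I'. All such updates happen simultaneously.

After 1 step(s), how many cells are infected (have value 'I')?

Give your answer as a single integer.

Step 0 (initial): 2 infected
Step 1: +6 new -> 8 infected

Answer: 8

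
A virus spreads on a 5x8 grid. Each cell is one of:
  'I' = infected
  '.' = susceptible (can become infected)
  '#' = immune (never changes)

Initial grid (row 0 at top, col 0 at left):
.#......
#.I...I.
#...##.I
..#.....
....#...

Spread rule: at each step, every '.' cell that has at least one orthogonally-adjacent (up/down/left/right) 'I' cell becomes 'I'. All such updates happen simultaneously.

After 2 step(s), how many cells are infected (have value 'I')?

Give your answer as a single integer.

Answer: 20

Derivation:
Step 0 (initial): 3 infected
Step 1: +9 new -> 12 infected
Step 2: +8 new -> 20 infected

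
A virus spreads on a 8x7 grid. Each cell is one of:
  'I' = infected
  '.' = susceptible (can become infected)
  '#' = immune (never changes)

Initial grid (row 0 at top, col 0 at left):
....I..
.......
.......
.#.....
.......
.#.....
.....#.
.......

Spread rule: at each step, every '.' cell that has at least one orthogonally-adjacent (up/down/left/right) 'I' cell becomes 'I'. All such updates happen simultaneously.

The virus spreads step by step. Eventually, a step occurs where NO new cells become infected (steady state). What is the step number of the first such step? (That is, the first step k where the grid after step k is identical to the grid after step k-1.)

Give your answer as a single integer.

Answer: 12

Derivation:
Step 0 (initial): 1 infected
Step 1: +3 new -> 4 infected
Step 2: +5 new -> 9 infected
Step 3: +6 new -> 15 infected
Step 4: +7 new -> 22 infected
Step 5: +7 new -> 29 infected
Step 6: +6 new -> 35 infected
Step 7: +6 new -> 41 infected
Step 8: +5 new -> 46 infected
Step 9: +4 new -> 50 infected
Step 10: +2 new -> 52 infected
Step 11: +1 new -> 53 infected
Step 12: +0 new -> 53 infected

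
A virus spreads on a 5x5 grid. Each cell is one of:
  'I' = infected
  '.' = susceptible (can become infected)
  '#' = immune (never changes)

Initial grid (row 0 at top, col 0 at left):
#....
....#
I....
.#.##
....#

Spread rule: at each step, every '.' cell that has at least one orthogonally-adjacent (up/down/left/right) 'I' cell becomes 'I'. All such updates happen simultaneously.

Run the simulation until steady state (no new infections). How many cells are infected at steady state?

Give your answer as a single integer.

Answer: 19

Derivation:
Step 0 (initial): 1 infected
Step 1: +3 new -> 4 infected
Step 2: +3 new -> 7 infected
Step 3: +5 new -> 12 infected
Step 4: +4 new -> 16 infected
Step 5: +2 new -> 18 infected
Step 6: +1 new -> 19 infected
Step 7: +0 new -> 19 infected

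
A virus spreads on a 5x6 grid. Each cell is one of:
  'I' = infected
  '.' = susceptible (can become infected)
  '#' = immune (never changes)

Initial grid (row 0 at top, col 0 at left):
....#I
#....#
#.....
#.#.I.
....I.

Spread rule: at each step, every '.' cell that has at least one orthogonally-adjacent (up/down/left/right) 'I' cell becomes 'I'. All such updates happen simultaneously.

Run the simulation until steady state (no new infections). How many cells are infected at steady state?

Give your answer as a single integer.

Step 0 (initial): 3 infected
Step 1: +5 new -> 8 infected
Step 2: +4 new -> 12 infected
Step 3: +3 new -> 15 infected
Step 4: +5 new -> 20 infected
Step 5: +2 new -> 22 infected
Step 6: +1 new -> 23 infected
Step 7: +1 new -> 24 infected
Step 8: +0 new -> 24 infected

Answer: 24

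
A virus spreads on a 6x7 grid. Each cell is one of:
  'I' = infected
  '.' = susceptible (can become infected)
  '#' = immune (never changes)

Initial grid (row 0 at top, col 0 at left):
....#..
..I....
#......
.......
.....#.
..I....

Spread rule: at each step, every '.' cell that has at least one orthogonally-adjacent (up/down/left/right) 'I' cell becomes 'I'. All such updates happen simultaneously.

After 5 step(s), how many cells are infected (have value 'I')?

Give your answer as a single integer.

Step 0 (initial): 2 infected
Step 1: +7 new -> 9 infected
Step 2: +11 new -> 20 infected
Step 3: +8 new -> 28 infected
Step 4: +6 new -> 34 infected
Step 5: +4 new -> 38 infected

Answer: 38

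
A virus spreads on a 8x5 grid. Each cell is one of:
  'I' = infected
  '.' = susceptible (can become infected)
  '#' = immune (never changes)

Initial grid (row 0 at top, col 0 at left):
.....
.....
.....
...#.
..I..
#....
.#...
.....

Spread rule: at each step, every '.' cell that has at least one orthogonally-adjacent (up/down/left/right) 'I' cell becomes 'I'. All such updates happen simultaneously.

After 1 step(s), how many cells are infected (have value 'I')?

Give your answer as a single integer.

Step 0 (initial): 1 infected
Step 1: +4 new -> 5 infected

Answer: 5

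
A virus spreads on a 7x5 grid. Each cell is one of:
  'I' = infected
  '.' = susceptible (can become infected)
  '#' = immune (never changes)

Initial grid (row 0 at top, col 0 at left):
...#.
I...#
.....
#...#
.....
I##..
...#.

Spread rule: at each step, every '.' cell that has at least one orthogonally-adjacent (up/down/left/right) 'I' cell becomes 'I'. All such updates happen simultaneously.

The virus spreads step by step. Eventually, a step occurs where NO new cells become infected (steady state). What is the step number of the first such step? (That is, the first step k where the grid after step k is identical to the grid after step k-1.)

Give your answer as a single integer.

Answer: 8

Derivation:
Step 0 (initial): 2 infected
Step 1: +5 new -> 7 infected
Step 2: +5 new -> 12 infected
Step 3: +6 new -> 18 infected
Step 4: +3 new -> 21 infected
Step 5: +4 new -> 25 infected
Step 6: +1 new -> 26 infected
Step 7: +1 new -> 27 infected
Step 8: +0 new -> 27 infected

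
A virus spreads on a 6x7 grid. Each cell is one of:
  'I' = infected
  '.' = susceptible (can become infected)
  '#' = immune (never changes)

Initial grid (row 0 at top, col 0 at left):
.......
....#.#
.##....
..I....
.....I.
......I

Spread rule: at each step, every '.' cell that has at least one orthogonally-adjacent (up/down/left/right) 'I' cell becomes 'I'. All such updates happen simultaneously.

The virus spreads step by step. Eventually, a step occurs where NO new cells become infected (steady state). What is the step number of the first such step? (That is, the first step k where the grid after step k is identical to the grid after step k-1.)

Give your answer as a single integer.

Step 0 (initial): 3 infected
Step 1: +7 new -> 10 infected
Step 2: +9 new -> 19 infected
Step 3: +8 new -> 27 infected
Step 4: +5 new -> 32 infected
Step 5: +5 new -> 37 infected
Step 6: +1 new -> 38 infected
Step 7: +0 new -> 38 infected

Answer: 7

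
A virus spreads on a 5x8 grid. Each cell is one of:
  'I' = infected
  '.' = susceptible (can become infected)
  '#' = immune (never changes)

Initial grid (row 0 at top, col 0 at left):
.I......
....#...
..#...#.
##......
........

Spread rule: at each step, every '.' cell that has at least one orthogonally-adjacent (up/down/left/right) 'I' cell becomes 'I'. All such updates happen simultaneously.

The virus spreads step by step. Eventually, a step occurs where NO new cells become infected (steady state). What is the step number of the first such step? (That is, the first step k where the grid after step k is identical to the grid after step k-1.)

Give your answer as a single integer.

Answer: 11

Derivation:
Step 0 (initial): 1 infected
Step 1: +3 new -> 4 infected
Step 2: +4 new -> 8 infected
Step 3: +3 new -> 11 infected
Step 4: +2 new -> 13 infected
Step 5: +4 new -> 17 infected
Step 6: +6 new -> 23 infected
Step 7: +4 new -> 27 infected
Step 8: +4 new -> 31 infected
Step 9: +3 new -> 34 infected
Step 10: +1 new -> 35 infected
Step 11: +0 new -> 35 infected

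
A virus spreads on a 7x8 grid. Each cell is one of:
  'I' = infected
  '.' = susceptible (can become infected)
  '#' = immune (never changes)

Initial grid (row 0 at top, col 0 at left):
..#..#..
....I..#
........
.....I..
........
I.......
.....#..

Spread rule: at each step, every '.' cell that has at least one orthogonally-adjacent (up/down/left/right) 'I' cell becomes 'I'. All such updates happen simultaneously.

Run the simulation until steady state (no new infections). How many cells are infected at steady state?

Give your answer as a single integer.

Answer: 52

Derivation:
Step 0 (initial): 3 infected
Step 1: +11 new -> 14 infected
Step 2: +14 new -> 28 infected
Step 3: +14 new -> 42 infected
Step 4: +8 new -> 50 infected
Step 5: +2 new -> 52 infected
Step 6: +0 new -> 52 infected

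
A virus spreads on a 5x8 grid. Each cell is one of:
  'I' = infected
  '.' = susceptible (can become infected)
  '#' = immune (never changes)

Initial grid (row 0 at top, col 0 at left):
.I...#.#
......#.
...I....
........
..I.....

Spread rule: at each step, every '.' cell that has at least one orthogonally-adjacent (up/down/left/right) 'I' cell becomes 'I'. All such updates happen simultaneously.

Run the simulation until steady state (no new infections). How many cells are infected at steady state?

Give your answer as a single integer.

Answer: 36

Derivation:
Step 0 (initial): 3 infected
Step 1: +10 new -> 13 infected
Step 2: +10 new -> 23 infected
Step 3: +7 new -> 30 infected
Step 4: +3 new -> 33 infected
Step 5: +3 new -> 36 infected
Step 6: +0 new -> 36 infected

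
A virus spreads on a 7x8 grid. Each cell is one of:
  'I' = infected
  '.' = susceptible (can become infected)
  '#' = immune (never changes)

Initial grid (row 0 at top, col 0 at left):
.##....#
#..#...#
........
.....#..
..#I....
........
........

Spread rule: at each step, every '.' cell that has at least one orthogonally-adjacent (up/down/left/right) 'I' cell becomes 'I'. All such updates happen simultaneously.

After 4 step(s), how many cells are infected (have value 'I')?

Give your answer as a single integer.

Answer: 31

Derivation:
Step 0 (initial): 1 infected
Step 1: +3 new -> 4 infected
Step 2: +7 new -> 11 infected
Step 3: +8 new -> 19 infected
Step 4: +12 new -> 31 infected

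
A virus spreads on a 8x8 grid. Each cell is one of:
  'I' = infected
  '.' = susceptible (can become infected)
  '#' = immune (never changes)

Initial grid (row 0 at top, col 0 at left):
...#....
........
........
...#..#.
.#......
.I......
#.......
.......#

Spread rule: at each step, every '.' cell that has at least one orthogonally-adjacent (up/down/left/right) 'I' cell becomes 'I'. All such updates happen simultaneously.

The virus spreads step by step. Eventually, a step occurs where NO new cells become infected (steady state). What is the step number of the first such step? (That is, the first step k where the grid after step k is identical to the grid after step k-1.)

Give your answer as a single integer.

Answer: 12

Derivation:
Step 0 (initial): 1 infected
Step 1: +3 new -> 4 infected
Step 2: +5 new -> 9 infected
Step 3: +7 new -> 16 infected
Step 4: +7 new -> 23 infected
Step 5: +9 new -> 32 infected
Step 6: +10 new -> 42 infected
Step 7: +6 new -> 48 infected
Step 8: +4 new -> 52 infected
Step 9: +3 new -> 55 infected
Step 10: +2 new -> 57 infected
Step 11: +1 new -> 58 infected
Step 12: +0 new -> 58 infected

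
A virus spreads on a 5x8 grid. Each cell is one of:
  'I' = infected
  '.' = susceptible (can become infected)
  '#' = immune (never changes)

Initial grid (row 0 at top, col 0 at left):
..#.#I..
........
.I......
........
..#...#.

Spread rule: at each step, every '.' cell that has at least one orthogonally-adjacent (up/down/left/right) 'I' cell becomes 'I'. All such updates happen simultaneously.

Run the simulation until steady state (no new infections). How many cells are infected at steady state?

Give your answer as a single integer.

Step 0 (initial): 2 infected
Step 1: +6 new -> 8 infected
Step 2: +11 new -> 19 infected
Step 3: +8 new -> 27 infected
Step 4: +6 new -> 33 infected
Step 5: +2 new -> 35 infected
Step 6: +1 new -> 36 infected
Step 7: +0 new -> 36 infected

Answer: 36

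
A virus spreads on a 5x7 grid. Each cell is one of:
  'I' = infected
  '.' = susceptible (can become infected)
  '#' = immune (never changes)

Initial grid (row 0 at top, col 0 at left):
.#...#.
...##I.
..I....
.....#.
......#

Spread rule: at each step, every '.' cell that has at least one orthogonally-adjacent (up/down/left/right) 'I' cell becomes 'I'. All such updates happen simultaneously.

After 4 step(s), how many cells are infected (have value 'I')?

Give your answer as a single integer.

Answer: 28

Derivation:
Step 0 (initial): 2 infected
Step 1: +6 new -> 8 infected
Step 2: +9 new -> 17 infected
Step 3: +7 new -> 24 infected
Step 4: +4 new -> 28 infected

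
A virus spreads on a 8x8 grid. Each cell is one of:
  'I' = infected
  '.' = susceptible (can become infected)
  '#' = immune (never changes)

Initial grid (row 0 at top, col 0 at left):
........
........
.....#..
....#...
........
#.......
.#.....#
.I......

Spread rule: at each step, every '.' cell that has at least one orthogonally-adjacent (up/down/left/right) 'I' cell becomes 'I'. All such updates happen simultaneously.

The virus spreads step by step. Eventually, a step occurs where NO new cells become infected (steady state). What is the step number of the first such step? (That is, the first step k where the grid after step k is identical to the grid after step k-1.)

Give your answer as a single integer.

Answer: 14

Derivation:
Step 0 (initial): 1 infected
Step 1: +2 new -> 3 infected
Step 2: +3 new -> 6 infected
Step 3: +3 new -> 9 infected
Step 4: +5 new -> 14 infected
Step 5: +6 new -> 20 infected
Step 6: +8 new -> 28 infected
Step 7: +6 new -> 34 infected
Step 8: +8 new -> 42 infected
Step 9: +6 new -> 48 infected
Step 10: +5 new -> 53 infected
Step 11: +3 new -> 56 infected
Step 12: +2 new -> 58 infected
Step 13: +1 new -> 59 infected
Step 14: +0 new -> 59 infected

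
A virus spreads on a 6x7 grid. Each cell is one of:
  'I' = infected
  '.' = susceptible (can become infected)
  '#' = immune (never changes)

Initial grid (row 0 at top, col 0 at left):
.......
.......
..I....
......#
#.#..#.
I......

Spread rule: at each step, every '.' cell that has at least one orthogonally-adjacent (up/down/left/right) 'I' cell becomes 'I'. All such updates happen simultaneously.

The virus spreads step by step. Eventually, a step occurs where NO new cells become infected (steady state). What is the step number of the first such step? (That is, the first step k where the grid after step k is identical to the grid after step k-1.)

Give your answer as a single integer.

Step 0 (initial): 2 infected
Step 1: +5 new -> 7 infected
Step 2: +9 new -> 16 infected
Step 3: +9 new -> 25 infected
Step 4: +7 new -> 32 infected
Step 5: +3 new -> 35 infected
Step 6: +2 new -> 37 infected
Step 7: +1 new -> 38 infected
Step 8: +0 new -> 38 infected

Answer: 8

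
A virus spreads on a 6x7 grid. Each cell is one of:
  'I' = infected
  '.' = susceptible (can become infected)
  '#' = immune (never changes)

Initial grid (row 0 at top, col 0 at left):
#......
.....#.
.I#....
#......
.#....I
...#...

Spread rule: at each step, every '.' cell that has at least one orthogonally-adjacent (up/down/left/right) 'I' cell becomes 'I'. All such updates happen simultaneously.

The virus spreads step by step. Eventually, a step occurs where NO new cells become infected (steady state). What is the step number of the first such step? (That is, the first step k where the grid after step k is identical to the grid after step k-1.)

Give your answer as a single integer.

Answer: 8

Derivation:
Step 0 (initial): 2 infected
Step 1: +6 new -> 8 infected
Step 2: +8 new -> 16 infected
Step 3: +9 new -> 25 infected
Step 4: +6 new -> 31 infected
Step 5: +3 new -> 34 infected
Step 6: +1 new -> 35 infected
Step 7: +1 new -> 36 infected
Step 8: +0 new -> 36 infected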